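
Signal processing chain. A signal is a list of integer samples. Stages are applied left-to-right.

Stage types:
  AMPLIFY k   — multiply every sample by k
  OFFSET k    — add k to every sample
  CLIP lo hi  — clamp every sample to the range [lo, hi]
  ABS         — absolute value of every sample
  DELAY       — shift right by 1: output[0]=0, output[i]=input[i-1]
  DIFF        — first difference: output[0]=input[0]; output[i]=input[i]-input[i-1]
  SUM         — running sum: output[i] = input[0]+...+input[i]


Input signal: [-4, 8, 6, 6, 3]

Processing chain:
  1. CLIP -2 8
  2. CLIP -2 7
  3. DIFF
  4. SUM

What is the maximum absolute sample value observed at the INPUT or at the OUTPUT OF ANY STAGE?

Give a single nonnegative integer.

Input: [-4, 8, 6, 6, 3] (max |s|=8)
Stage 1 (CLIP -2 8): clip(-4,-2,8)=-2, clip(8,-2,8)=8, clip(6,-2,8)=6, clip(6,-2,8)=6, clip(3,-2,8)=3 -> [-2, 8, 6, 6, 3] (max |s|=8)
Stage 2 (CLIP -2 7): clip(-2,-2,7)=-2, clip(8,-2,7)=7, clip(6,-2,7)=6, clip(6,-2,7)=6, clip(3,-2,7)=3 -> [-2, 7, 6, 6, 3] (max |s|=7)
Stage 3 (DIFF): s[0]=-2, 7--2=9, 6-7=-1, 6-6=0, 3-6=-3 -> [-2, 9, -1, 0, -3] (max |s|=9)
Stage 4 (SUM): sum[0..0]=-2, sum[0..1]=7, sum[0..2]=6, sum[0..3]=6, sum[0..4]=3 -> [-2, 7, 6, 6, 3] (max |s|=7)
Overall max amplitude: 9

Answer: 9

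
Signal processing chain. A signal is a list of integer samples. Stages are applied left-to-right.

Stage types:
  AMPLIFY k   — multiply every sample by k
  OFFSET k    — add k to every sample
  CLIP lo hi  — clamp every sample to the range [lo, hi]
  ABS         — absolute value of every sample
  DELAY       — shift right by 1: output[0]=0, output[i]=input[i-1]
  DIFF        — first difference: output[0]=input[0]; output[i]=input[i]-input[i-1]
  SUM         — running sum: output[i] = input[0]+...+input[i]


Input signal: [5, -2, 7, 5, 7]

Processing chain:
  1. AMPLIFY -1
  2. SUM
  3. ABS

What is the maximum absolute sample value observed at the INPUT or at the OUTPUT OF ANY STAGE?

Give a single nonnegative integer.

Answer: 22

Derivation:
Input: [5, -2, 7, 5, 7] (max |s|=7)
Stage 1 (AMPLIFY -1): 5*-1=-5, -2*-1=2, 7*-1=-7, 5*-1=-5, 7*-1=-7 -> [-5, 2, -7, -5, -7] (max |s|=7)
Stage 2 (SUM): sum[0..0]=-5, sum[0..1]=-3, sum[0..2]=-10, sum[0..3]=-15, sum[0..4]=-22 -> [-5, -3, -10, -15, -22] (max |s|=22)
Stage 3 (ABS): |-5|=5, |-3|=3, |-10|=10, |-15|=15, |-22|=22 -> [5, 3, 10, 15, 22] (max |s|=22)
Overall max amplitude: 22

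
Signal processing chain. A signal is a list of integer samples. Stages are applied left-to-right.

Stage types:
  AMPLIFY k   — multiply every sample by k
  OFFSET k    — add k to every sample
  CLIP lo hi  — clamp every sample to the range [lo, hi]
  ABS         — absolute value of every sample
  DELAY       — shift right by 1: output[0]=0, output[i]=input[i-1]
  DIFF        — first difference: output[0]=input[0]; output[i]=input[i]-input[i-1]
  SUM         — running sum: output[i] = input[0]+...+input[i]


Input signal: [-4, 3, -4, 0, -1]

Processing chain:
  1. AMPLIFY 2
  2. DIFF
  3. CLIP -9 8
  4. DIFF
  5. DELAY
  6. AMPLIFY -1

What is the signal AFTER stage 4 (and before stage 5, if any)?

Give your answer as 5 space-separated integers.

Input: [-4, 3, -4, 0, -1]
Stage 1 (AMPLIFY 2): -4*2=-8, 3*2=6, -4*2=-8, 0*2=0, -1*2=-2 -> [-8, 6, -8, 0, -2]
Stage 2 (DIFF): s[0]=-8, 6--8=14, -8-6=-14, 0--8=8, -2-0=-2 -> [-8, 14, -14, 8, -2]
Stage 3 (CLIP -9 8): clip(-8,-9,8)=-8, clip(14,-9,8)=8, clip(-14,-9,8)=-9, clip(8,-9,8)=8, clip(-2,-9,8)=-2 -> [-8, 8, -9, 8, -2]
Stage 4 (DIFF): s[0]=-8, 8--8=16, -9-8=-17, 8--9=17, -2-8=-10 -> [-8, 16, -17, 17, -10]

Answer: -8 16 -17 17 -10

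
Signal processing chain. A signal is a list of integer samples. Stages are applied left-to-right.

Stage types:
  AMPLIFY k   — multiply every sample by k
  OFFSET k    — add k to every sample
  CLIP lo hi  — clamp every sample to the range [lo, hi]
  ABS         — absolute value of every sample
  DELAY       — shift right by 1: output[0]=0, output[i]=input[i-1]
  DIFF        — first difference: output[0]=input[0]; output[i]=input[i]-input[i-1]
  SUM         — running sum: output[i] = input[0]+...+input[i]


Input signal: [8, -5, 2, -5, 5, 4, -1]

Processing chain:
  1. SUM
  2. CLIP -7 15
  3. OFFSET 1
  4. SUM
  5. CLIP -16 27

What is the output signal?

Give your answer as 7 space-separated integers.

Input: [8, -5, 2, -5, 5, 4, -1]
Stage 1 (SUM): sum[0..0]=8, sum[0..1]=3, sum[0..2]=5, sum[0..3]=0, sum[0..4]=5, sum[0..5]=9, sum[0..6]=8 -> [8, 3, 5, 0, 5, 9, 8]
Stage 2 (CLIP -7 15): clip(8,-7,15)=8, clip(3,-7,15)=3, clip(5,-7,15)=5, clip(0,-7,15)=0, clip(5,-7,15)=5, clip(9,-7,15)=9, clip(8,-7,15)=8 -> [8, 3, 5, 0, 5, 9, 8]
Stage 3 (OFFSET 1): 8+1=9, 3+1=4, 5+1=6, 0+1=1, 5+1=6, 9+1=10, 8+1=9 -> [9, 4, 6, 1, 6, 10, 9]
Stage 4 (SUM): sum[0..0]=9, sum[0..1]=13, sum[0..2]=19, sum[0..3]=20, sum[0..4]=26, sum[0..5]=36, sum[0..6]=45 -> [9, 13, 19, 20, 26, 36, 45]
Stage 5 (CLIP -16 27): clip(9,-16,27)=9, clip(13,-16,27)=13, clip(19,-16,27)=19, clip(20,-16,27)=20, clip(26,-16,27)=26, clip(36,-16,27)=27, clip(45,-16,27)=27 -> [9, 13, 19, 20, 26, 27, 27]

Answer: 9 13 19 20 26 27 27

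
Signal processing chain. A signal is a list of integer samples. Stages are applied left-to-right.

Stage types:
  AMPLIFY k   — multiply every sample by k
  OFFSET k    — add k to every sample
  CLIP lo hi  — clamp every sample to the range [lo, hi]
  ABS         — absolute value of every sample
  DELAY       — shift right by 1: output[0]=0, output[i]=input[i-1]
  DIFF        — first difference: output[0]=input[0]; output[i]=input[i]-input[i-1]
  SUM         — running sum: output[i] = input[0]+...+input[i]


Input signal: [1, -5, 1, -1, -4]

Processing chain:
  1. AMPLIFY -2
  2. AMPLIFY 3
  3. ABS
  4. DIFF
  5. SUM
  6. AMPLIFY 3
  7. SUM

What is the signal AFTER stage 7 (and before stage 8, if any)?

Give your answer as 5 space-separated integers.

Answer: 18 108 126 144 216

Derivation:
Input: [1, -5, 1, -1, -4]
Stage 1 (AMPLIFY -2): 1*-2=-2, -5*-2=10, 1*-2=-2, -1*-2=2, -4*-2=8 -> [-2, 10, -2, 2, 8]
Stage 2 (AMPLIFY 3): -2*3=-6, 10*3=30, -2*3=-6, 2*3=6, 8*3=24 -> [-6, 30, -6, 6, 24]
Stage 3 (ABS): |-6|=6, |30|=30, |-6|=6, |6|=6, |24|=24 -> [6, 30, 6, 6, 24]
Stage 4 (DIFF): s[0]=6, 30-6=24, 6-30=-24, 6-6=0, 24-6=18 -> [6, 24, -24, 0, 18]
Stage 5 (SUM): sum[0..0]=6, sum[0..1]=30, sum[0..2]=6, sum[0..3]=6, sum[0..4]=24 -> [6, 30, 6, 6, 24]
Stage 6 (AMPLIFY 3): 6*3=18, 30*3=90, 6*3=18, 6*3=18, 24*3=72 -> [18, 90, 18, 18, 72]
Stage 7 (SUM): sum[0..0]=18, sum[0..1]=108, sum[0..2]=126, sum[0..3]=144, sum[0..4]=216 -> [18, 108, 126, 144, 216]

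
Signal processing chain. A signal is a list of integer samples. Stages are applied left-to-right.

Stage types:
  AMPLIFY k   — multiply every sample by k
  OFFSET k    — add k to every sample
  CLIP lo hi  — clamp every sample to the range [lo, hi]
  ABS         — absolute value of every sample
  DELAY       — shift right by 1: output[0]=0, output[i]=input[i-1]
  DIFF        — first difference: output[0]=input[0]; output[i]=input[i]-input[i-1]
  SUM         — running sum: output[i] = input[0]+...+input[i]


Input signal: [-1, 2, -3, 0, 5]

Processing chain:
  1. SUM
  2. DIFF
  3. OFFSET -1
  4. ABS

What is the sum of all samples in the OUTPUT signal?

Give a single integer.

Input: [-1, 2, -3, 0, 5]
Stage 1 (SUM): sum[0..0]=-1, sum[0..1]=1, sum[0..2]=-2, sum[0..3]=-2, sum[0..4]=3 -> [-1, 1, -2, -2, 3]
Stage 2 (DIFF): s[0]=-1, 1--1=2, -2-1=-3, -2--2=0, 3--2=5 -> [-1, 2, -3, 0, 5]
Stage 3 (OFFSET -1): -1+-1=-2, 2+-1=1, -3+-1=-4, 0+-1=-1, 5+-1=4 -> [-2, 1, -4, -1, 4]
Stage 4 (ABS): |-2|=2, |1|=1, |-4|=4, |-1|=1, |4|=4 -> [2, 1, 4, 1, 4]
Output sum: 12

Answer: 12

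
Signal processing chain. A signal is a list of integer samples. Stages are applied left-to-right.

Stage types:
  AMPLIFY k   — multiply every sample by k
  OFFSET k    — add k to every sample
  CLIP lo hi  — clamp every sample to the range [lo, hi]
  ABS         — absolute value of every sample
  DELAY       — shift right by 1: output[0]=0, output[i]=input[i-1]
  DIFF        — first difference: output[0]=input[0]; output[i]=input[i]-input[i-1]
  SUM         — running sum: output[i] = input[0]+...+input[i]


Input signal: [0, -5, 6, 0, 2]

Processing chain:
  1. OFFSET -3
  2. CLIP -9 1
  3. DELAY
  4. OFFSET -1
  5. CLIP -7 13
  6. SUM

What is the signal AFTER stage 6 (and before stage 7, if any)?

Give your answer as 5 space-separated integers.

Answer: -1 -5 -12 -12 -16

Derivation:
Input: [0, -5, 6, 0, 2]
Stage 1 (OFFSET -3): 0+-3=-3, -5+-3=-8, 6+-3=3, 0+-3=-3, 2+-3=-1 -> [-3, -8, 3, -3, -1]
Stage 2 (CLIP -9 1): clip(-3,-9,1)=-3, clip(-8,-9,1)=-8, clip(3,-9,1)=1, clip(-3,-9,1)=-3, clip(-1,-9,1)=-1 -> [-3, -8, 1, -3, -1]
Stage 3 (DELAY): [0, -3, -8, 1, -3] = [0, -3, -8, 1, -3] -> [0, -3, -8, 1, -3]
Stage 4 (OFFSET -1): 0+-1=-1, -3+-1=-4, -8+-1=-9, 1+-1=0, -3+-1=-4 -> [-1, -4, -9, 0, -4]
Stage 5 (CLIP -7 13): clip(-1,-7,13)=-1, clip(-4,-7,13)=-4, clip(-9,-7,13)=-7, clip(0,-7,13)=0, clip(-4,-7,13)=-4 -> [-1, -4, -7, 0, -4]
Stage 6 (SUM): sum[0..0]=-1, sum[0..1]=-5, sum[0..2]=-12, sum[0..3]=-12, sum[0..4]=-16 -> [-1, -5, -12, -12, -16]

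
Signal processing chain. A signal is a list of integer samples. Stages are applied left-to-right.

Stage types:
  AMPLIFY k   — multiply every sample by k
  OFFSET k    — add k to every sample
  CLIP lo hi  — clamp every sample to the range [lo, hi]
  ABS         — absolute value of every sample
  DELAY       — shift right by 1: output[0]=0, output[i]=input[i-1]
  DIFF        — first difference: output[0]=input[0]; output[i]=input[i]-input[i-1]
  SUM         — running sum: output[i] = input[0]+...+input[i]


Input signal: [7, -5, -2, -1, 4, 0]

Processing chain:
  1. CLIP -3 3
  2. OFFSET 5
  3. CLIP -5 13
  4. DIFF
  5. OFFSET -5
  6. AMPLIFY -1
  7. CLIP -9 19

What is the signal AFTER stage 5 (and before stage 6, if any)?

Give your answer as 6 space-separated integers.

Answer: 3 -11 -4 -4 -1 -8

Derivation:
Input: [7, -5, -2, -1, 4, 0]
Stage 1 (CLIP -3 3): clip(7,-3,3)=3, clip(-5,-3,3)=-3, clip(-2,-3,3)=-2, clip(-1,-3,3)=-1, clip(4,-3,3)=3, clip(0,-3,3)=0 -> [3, -3, -2, -1, 3, 0]
Stage 2 (OFFSET 5): 3+5=8, -3+5=2, -2+5=3, -1+5=4, 3+5=8, 0+5=5 -> [8, 2, 3, 4, 8, 5]
Stage 3 (CLIP -5 13): clip(8,-5,13)=8, clip(2,-5,13)=2, clip(3,-5,13)=3, clip(4,-5,13)=4, clip(8,-5,13)=8, clip(5,-5,13)=5 -> [8, 2, 3, 4, 8, 5]
Stage 4 (DIFF): s[0]=8, 2-8=-6, 3-2=1, 4-3=1, 8-4=4, 5-8=-3 -> [8, -6, 1, 1, 4, -3]
Stage 5 (OFFSET -5): 8+-5=3, -6+-5=-11, 1+-5=-4, 1+-5=-4, 4+-5=-1, -3+-5=-8 -> [3, -11, -4, -4, -1, -8]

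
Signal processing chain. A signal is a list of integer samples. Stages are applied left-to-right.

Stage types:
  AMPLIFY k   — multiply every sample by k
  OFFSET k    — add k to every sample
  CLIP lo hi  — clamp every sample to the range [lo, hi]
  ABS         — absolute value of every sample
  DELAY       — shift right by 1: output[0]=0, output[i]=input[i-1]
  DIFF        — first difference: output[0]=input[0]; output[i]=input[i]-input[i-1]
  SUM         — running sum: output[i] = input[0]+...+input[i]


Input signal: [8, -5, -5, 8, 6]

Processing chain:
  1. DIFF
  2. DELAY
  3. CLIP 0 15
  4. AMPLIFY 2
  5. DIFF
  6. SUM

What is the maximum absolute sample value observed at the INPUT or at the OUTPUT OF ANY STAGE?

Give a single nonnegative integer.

Input: [8, -5, -5, 8, 6] (max |s|=8)
Stage 1 (DIFF): s[0]=8, -5-8=-13, -5--5=0, 8--5=13, 6-8=-2 -> [8, -13, 0, 13, -2] (max |s|=13)
Stage 2 (DELAY): [0, 8, -13, 0, 13] = [0, 8, -13, 0, 13] -> [0, 8, -13, 0, 13] (max |s|=13)
Stage 3 (CLIP 0 15): clip(0,0,15)=0, clip(8,0,15)=8, clip(-13,0,15)=0, clip(0,0,15)=0, clip(13,0,15)=13 -> [0, 8, 0, 0, 13] (max |s|=13)
Stage 4 (AMPLIFY 2): 0*2=0, 8*2=16, 0*2=0, 0*2=0, 13*2=26 -> [0, 16, 0, 0, 26] (max |s|=26)
Stage 5 (DIFF): s[0]=0, 16-0=16, 0-16=-16, 0-0=0, 26-0=26 -> [0, 16, -16, 0, 26] (max |s|=26)
Stage 6 (SUM): sum[0..0]=0, sum[0..1]=16, sum[0..2]=0, sum[0..3]=0, sum[0..4]=26 -> [0, 16, 0, 0, 26] (max |s|=26)
Overall max amplitude: 26

Answer: 26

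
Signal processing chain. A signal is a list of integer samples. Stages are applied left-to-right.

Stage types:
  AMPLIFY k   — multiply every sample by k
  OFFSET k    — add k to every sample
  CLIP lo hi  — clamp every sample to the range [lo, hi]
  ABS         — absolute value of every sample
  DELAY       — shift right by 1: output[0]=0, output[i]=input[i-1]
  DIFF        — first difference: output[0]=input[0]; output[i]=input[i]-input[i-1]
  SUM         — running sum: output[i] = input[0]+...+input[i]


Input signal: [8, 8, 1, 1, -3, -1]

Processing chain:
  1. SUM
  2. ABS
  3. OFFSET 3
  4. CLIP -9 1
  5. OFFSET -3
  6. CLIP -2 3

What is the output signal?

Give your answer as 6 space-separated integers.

Answer: -2 -2 -2 -2 -2 -2

Derivation:
Input: [8, 8, 1, 1, -3, -1]
Stage 1 (SUM): sum[0..0]=8, sum[0..1]=16, sum[0..2]=17, sum[0..3]=18, sum[0..4]=15, sum[0..5]=14 -> [8, 16, 17, 18, 15, 14]
Stage 2 (ABS): |8|=8, |16|=16, |17|=17, |18|=18, |15|=15, |14|=14 -> [8, 16, 17, 18, 15, 14]
Stage 3 (OFFSET 3): 8+3=11, 16+3=19, 17+3=20, 18+3=21, 15+3=18, 14+3=17 -> [11, 19, 20, 21, 18, 17]
Stage 4 (CLIP -9 1): clip(11,-9,1)=1, clip(19,-9,1)=1, clip(20,-9,1)=1, clip(21,-9,1)=1, clip(18,-9,1)=1, clip(17,-9,1)=1 -> [1, 1, 1, 1, 1, 1]
Stage 5 (OFFSET -3): 1+-3=-2, 1+-3=-2, 1+-3=-2, 1+-3=-2, 1+-3=-2, 1+-3=-2 -> [-2, -2, -2, -2, -2, -2]
Stage 6 (CLIP -2 3): clip(-2,-2,3)=-2, clip(-2,-2,3)=-2, clip(-2,-2,3)=-2, clip(-2,-2,3)=-2, clip(-2,-2,3)=-2, clip(-2,-2,3)=-2 -> [-2, -2, -2, -2, -2, -2]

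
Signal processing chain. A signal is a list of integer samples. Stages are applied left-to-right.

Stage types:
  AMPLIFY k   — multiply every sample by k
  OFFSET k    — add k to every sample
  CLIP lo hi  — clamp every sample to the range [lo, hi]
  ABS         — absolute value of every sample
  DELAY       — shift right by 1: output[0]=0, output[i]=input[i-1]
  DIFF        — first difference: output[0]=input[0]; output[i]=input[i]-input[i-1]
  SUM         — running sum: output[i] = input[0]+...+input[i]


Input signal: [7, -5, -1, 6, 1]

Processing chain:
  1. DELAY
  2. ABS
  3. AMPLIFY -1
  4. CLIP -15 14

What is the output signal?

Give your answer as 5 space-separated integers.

Input: [7, -5, -1, 6, 1]
Stage 1 (DELAY): [0, 7, -5, -1, 6] = [0, 7, -5, -1, 6] -> [0, 7, -5, -1, 6]
Stage 2 (ABS): |0|=0, |7|=7, |-5|=5, |-1|=1, |6|=6 -> [0, 7, 5, 1, 6]
Stage 3 (AMPLIFY -1): 0*-1=0, 7*-1=-7, 5*-1=-5, 1*-1=-1, 6*-1=-6 -> [0, -7, -5, -1, -6]
Stage 4 (CLIP -15 14): clip(0,-15,14)=0, clip(-7,-15,14)=-7, clip(-5,-15,14)=-5, clip(-1,-15,14)=-1, clip(-6,-15,14)=-6 -> [0, -7, -5, -1, -6]

Answer: 0 -7 -5 -1 -6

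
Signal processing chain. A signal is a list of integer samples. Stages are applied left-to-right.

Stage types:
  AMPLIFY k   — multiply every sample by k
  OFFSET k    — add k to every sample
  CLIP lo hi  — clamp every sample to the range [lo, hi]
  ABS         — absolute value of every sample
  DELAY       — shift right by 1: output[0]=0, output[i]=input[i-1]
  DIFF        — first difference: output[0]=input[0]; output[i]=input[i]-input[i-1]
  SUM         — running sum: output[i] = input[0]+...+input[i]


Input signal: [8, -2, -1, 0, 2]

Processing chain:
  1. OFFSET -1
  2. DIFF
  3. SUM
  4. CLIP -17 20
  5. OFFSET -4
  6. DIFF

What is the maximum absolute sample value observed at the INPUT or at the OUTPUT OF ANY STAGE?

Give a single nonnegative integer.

Answer: 10

Derivation:
Input: [8, -2, -1, 0, 2] (max |s|=8)
Stage 1 (OFFSET -1): 8+-1=7, -2+-1=-3, -1+-1=-2, 0+-1=-1, 2+-1=1 -> [7, -3, -2, -1, 1] (max |s|=7)
Stage 2 (DIFF): s[0]=7, -3-7=-10, -2--3=1, -1--2=1, 1--1=2 -> [7, -10, 1, 1, 2] (max |s|=10)
Stage 3 (SUM): sum[0..0]=7, sum[0..1]=-3, sum[0..2]=-2, sum[0..3]=-1, sum[0..4]=1 -> [7, -3, -2, -1, 1] (max |s|=7)
Stage 4 (CLIP -17 20): clip(7,-17,20)=7, clip(-3,-17,20)=-3, clip(-2,-17,20)=-2, clip(-1,-17,20)=-1, clip(1,-17,20)=1 -> [7, -3, -2, -1, 1] (max |s|=7)
Stage 5 (OFFSET -4): 7+-4=3, -3+-4=-7, -2+-4=-6, -1+-4=-5, 1+-4=-3 -> [3, -7, -6, -5, -3] (max |s|=7)
Stage 6 (DIFF): s[0]=3, -7-3=-10, -6--7=1, -5--6=1, -3--5=2 -> [3, -10, 1, 1, 2] (max |s|=10)
Overall max amplitude: 10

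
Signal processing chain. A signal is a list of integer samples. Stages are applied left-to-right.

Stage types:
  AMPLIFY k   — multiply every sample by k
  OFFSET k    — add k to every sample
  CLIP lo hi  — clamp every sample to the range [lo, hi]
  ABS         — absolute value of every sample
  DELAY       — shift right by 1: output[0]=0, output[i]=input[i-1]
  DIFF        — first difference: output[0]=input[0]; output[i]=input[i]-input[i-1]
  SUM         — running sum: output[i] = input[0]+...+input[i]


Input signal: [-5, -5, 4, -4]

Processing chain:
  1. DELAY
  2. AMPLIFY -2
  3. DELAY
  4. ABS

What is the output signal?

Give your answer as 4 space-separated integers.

Input: [-5, -5, 4, -4]
Stage 1 (DELAY): [0, -5, -5, 4] = [0, -5, -5, 4] -> [0, -5, -5, 4]
Stage 2 (AMPLIFY -2): 0*-2=0, -5*-2=10, -5*-2=10, 4*-2=-8 -> [0, 10, 10, -8]
Stage 3 (DELAY): [0, 0, 10, 10] = [0, 0, 10, 10] -> [0, 0, 10, 10]
Stage 4 (ABS): |0|=0, |0|=0, |10|=10, |10|=10 -> [0, 0, 10, 10]

Answer: 0 0 10 10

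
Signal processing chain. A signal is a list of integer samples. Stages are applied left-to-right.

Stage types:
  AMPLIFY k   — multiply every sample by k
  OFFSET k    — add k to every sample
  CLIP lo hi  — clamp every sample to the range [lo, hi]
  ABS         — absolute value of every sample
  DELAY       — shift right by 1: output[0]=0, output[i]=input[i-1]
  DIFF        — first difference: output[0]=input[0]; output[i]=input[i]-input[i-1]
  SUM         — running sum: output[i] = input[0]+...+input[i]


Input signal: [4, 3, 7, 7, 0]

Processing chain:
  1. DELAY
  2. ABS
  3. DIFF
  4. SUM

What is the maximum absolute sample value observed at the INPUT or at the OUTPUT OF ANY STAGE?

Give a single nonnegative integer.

Input: [4, 3, 7, 7, 0] (max |s|=7)
Stage 1 (DELAY): [0, 4, 3, 7, 7] = [0, 4, 3, 7, 7] -> [0, 4, 3, 7, 7] (max |s|=7)
Stage 2 (ABS): |0|=0, |4|=4, |3|=3, |7|=7, |7|=7 -> [0, 4, 3, 7, 7] (max |s|=7)
Stage 3 (DIFF): s[0]=0, 4-0=4, 3-4=-1, 7-3=4, 7-7=0 -> [0, 4, -1, 4, 0] (max |s|=4)
Stage 4 (SUM): sum[0..0]=0, sum[0..1]=4, sum[0..2]=3, sum[0..3]=7, sum[0..4]=7 -> [0, 4, 3, 7, 7] (max |s|=7)
Overall max amplitude: 7

Answer: 7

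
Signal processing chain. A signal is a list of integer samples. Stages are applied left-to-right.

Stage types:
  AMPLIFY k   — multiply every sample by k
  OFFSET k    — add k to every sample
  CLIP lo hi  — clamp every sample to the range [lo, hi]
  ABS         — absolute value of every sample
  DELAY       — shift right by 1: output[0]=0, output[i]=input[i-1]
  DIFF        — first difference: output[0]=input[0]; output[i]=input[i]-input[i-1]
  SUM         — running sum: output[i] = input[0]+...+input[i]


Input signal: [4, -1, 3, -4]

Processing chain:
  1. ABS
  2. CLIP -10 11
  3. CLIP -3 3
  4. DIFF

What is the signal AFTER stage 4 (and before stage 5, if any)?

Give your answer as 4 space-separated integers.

Answer: 3 -2 2 0

Derivation:
Input: [4, -1, 3, -4]
Stage 1 (ABS): |4|=4, |-1|=1, |3|=3, |-4|=4 -> [4, 1, 3, 4]
Stage 2 (CLIP -10 11): clip(4,-10,11)=4, clip(1,-10,11)=1, clip(3,-10,11)=3, clip(4,-10,11)=4 -> [4, 1, 3, 4]
Stage 3 (CLIP -3 3): clip(4,-3,3)=3, clip(1,-3,3)=1, clip(3,-3,3)=3, clip(4,-3,3)=3 -> [3, 1, 3, 3]
Stage 4 (DIFF): s[0]=3, 1-3=-2, 3-1=2, 3-3=0 -> [3, -2, 2, 0]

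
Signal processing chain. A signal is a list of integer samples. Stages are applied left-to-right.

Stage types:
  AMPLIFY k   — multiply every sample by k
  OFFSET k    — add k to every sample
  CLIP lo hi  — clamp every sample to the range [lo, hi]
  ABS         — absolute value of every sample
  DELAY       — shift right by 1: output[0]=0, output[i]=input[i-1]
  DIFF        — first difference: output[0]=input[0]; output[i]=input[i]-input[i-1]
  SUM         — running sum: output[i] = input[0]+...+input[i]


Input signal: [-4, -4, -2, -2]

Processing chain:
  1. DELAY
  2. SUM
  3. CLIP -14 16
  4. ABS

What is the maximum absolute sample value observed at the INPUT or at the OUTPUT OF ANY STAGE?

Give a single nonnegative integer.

Answer: 10

Derivation:
Input: [-4, -4, -2, -2] (max |s|=4)
Stage 1 (DELAY): [0, -4, -4, -2] = [0, -4, -4, -2] -> [0, -4, -4, -2] (max |s|=4)
Stage 2 (SUM): sum[0..0]=0, sum[0..1]=-4, sum[0..2]=-8, sum[0..3]=-10 -> [0, -4, -8, -10] (max |s|=10)
Stage 3 (CLIP -14 16): clip(0,-14,16)=0, clip(-4,-14,16)=-4, clip(-8,-14,16)=-8, clip(-10,-14,16)=-10 -> [0, -4, -8, -10] (max |s|=10)
Stage 4 (ABS): |0|=0, |-4|=4, |-8|=8, |-10|=10 -> [0, 4, 8, 10] (max |s|=10)
Overall max amplitude: 10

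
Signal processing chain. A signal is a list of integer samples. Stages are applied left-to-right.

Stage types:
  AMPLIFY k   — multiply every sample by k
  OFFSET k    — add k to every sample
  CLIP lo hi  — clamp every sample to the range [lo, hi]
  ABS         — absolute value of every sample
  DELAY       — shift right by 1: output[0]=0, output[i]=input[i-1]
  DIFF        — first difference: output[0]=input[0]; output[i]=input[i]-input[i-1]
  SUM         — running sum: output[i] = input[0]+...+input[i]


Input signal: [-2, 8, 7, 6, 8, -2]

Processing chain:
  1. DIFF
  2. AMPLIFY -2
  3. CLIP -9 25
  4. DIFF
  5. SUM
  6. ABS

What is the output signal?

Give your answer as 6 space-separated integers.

Answer: 4 9 2 2 4 20

Derivation:
Input: [-2, 8, 7, 6, 8, -2]
Stage 1 (DIFF): s[0]=-2, 8--2=10, 7-8=-1, 6-7=-1, 8-6=2, -2-8=-10 -> [-2, 10, -1, -1, 2, -10]
Stage 2 (AMPLIFY -2): -2*-2=4, 10*-2=-20, -1*-2=2, -1*-2=2, 2*-2=-4, -10*-2=20 -> [4, -20, 2, 2, -4, 20]
Stage 3 (CLIP -9 25): clip(4,-9,25)=4, clip(-20,-9,25)=-9, clip(2,-9,25)=2, clip(2,-9,25)=2, clip(-4,-9,25)=-4, clip(20,-9,25)=20 -> [4, -9, 2, 2, -4, 20]
Stage 4 (DIFF): s[0]=4, -9-4=-13, 2--9=11, 2-2=0, -4-2=-6, 20--4=24 -> [4, -13, 11, 0, -6, 24]
Stage 5 (SUM): sum[0..0]=4, sum[0..1]=-9, sum[0..2]=2, sum[0..3]=2, sum[0..4]=-4, sum[0..5]=20 -> [4, -9, 2, 2, -4, 20]
Stage 6 (ABS): |4|=4, |-9|=9, |2|=2, |2|=2, |-4|=4, |20|=20 -> [4, 9, 2, 2, 4, 20]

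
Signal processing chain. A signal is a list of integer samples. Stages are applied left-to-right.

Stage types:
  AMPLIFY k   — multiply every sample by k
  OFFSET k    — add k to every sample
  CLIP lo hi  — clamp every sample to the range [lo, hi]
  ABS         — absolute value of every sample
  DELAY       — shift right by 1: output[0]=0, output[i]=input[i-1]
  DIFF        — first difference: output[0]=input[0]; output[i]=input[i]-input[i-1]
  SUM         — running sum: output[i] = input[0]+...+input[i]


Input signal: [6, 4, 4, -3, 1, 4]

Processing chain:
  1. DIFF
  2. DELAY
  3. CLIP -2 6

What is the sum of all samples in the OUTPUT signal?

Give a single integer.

Answer: 6

Derivation:
Input: [6, 4, 4, -3, 1, 4]
Stage 1 (DIFF): s[0]=6, 4-6=-2, 4-4=0, -3-4=-7, 1--3=4, 4-1=3 -> [6, -2, 0, -7, 4, 3]
Stage 2 (DELAY): [0, 6, -2, 0, -7, 4] = [0, 6, -2, 0, -7, 4] -> [0, 6, -2, 0, -7, 4]
Stage 3 (CLIP -2 6): clip(0,-2,6)=0, clip(6,-2,6)=6, clip(-2,-2,6)=-2, clip(0,-2,6)=0, clip(-7,-2,6)=-2, clip(4,-2,6)=4 -> [0, 6, -2, 0, -2, 4]
Output sum: 6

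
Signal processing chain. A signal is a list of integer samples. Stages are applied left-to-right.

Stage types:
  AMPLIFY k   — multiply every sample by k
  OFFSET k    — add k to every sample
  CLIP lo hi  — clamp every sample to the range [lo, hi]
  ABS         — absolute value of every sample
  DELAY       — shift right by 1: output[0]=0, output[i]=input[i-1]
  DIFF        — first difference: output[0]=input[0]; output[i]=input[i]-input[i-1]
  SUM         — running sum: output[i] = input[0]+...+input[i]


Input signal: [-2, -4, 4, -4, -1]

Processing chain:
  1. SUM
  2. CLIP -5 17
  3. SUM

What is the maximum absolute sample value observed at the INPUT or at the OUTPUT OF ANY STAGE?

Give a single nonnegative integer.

Input: [-2, -4, 4, -4, -1] (max |s|=4)
Stage 1 (SUM): sum[0..0]=-2, sum[0..1]=-6, sum[0..2]=-2, sum[0..3]=-6, sum[0..4]=-7 -> [-2, -6, -2, -6, -7] (max |s|=7)
Stage 2 (CLIP -5 17): clip(-2,-5,17)=-2, clip(-6,-5,17)=-5, clip(-2,-5,17)=-2, clip(-6,-5,17)=-5, clip(-7,-5,17)=-5 -> [-2, -5, -2, -5, -5] (max |s|=5)
Stage 3 (SUM): sum[0..0]=-2, sum[0..1]=-7, sum[0..2]=-9, sum[0..3]=-14, sum[0..4]=-19 -> [-2, -7, -9, -14, -19] (max |s|=19)
Overall max amplitude: 19

Answer: 19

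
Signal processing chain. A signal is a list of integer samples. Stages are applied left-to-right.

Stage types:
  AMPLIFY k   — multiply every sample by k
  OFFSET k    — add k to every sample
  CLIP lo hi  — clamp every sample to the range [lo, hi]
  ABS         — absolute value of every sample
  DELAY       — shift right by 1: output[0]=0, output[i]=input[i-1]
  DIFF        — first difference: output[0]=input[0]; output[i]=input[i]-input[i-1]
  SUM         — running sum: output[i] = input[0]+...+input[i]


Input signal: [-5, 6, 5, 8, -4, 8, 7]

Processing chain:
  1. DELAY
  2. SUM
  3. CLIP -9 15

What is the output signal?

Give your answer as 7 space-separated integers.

Input: [-5, 6, 5, 8, -4, 8, 7]
Stage 1 (DELAY): [0, -5, 6, 5, 8, -4, 8] = [0, -5, 6, 5, 8, -4, 8] -> [0, -5, 6, 5, 8, -4, 8]
Stage 2 (SUM): sum[0..0]=0, sum[0..1]=-5, sum[0..2]=1, sum[0..3]=6, sum[0..4]=14, sum[0..5]=10, sum[0..6]=18 -> [0, -5, 1, 6, 14, 10, 18]
Stage 3 (CLIP -9 15): clip(0,-9,15)=0, clip(-5,-9,15)=-5, clip(1,-9,15)=1, clip(6,-9,15)=6, clip(14,-9,15)=14, clip(10,-9,15)=10, clip(18,-9,15)=15 -> [0, -5, 1, 6, 14, 10, 15]

Answer: 0 -5 1 6 14 10 15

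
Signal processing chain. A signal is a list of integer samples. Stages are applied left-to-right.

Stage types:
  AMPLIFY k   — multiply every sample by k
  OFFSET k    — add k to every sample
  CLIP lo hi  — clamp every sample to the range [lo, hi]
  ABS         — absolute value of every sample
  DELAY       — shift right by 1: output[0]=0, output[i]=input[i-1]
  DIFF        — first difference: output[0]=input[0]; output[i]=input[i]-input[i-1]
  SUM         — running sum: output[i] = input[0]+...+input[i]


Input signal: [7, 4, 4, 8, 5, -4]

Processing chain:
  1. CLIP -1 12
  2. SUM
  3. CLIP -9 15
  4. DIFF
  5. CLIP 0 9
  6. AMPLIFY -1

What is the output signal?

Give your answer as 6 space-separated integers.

Input: [7, 4, 4, 8, 5, -4]
Stage 1 (CLIP -1 12): clip(7,-1,12)=7, clip(4,-1,12)=4, clip(4,-1,12)=4, clip(8,-1,12)=8, clip(5,-1,12)=5, clip(-4,-1,12)=-1 -> [7, 4, 4, 8, 5, -1]
Stage 2 (SUM): sum[0..0]=7, sum[0..1]=11, sum[0..2]=15, sum[0..3]=23, sum[0..4]=28, sum[0..5]=27 -> [7, 11, 15, 23, 28, 27]
Stage 3 (CLIP -9 15): clip(7,-9,15)=7, clip(11,-9,15)=11, clip(15,-9,15)=15, clip(23,-9,15)=15, clip(28,-9,15)=15, clip(27,-9,15)=15 -> [7, 11, 15, 15, 15, 15]
Stage 4 (DIFF): s[0]=7, 11-7=4, 15-11=4, 15-15=0, 15-15=0, 15-15=0 -> [7, 4, 4, 0, 0, 0]
Stage 5 (CLIP 0 9): clip(7,0,9)=7, clip(4,0,9)=4, clip(4,0,9)=4, clip(0,0,9)=0, clip(0,0,9)=0, clip(0,0,9)=0 -> [7, 4, 4, 0, 0, 0]
Stage 6 (AMPLIFY -1): 7*-1=-7, 4*-1=-4, 4*-1=-4, 0*-1=0, 0*-1=0, 0*-1=0 -> [-7, -4, -4, 0, 0, 0]

Answer: -7 -4 -4 0 0 0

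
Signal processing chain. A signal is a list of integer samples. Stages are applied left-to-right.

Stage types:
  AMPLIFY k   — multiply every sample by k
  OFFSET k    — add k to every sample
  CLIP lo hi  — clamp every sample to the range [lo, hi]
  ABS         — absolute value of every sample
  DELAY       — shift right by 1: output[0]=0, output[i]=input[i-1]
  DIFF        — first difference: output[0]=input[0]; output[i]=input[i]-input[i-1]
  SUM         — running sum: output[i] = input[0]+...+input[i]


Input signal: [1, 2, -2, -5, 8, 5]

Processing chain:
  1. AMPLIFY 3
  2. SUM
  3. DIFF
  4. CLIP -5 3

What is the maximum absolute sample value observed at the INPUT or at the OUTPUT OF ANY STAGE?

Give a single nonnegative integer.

Input: [1, 2, -2, -5, 8, 5] (max |s|=8)
Stage 1 (AMPLIFY 3): 1*3=3, 2*3=6, -2*3=-6, -5*3=-15, 8*3=24, 5*3=15 -> [3, 6, -6, -15, 24, 15] (max |s|=24)
Stage 2 (SUM): sum[0..0]=3, sum[0..1]=9, sum[0..2]=3, sum[0..3]=-12, sum[0..4]=12, sum[0..5]=27 -> [3, 9, 3, -12, 12, 27] (max |s|=27)
Stage 3 (DIFF): s[0]=3, 9-3=6, 3-9=-6, -12-3=-15, 12--12=24, 27-12=15 -> [3, 6, -6, -15, 24, 15] (max |s|=24)
Stage 4 (CLIP -5 3): clip(3,-5,3)=3, clip(6,-5,3)=3, clip(-6,-5,3)=-5, clip(-15,-5,3)=-5, clip(24,-5,3)=3, clip(15,-5,3)=3 -> [3, 3, -5, -5, 3, 3] (max |s|=5)
Overall max amplitude: 27

Answer: 27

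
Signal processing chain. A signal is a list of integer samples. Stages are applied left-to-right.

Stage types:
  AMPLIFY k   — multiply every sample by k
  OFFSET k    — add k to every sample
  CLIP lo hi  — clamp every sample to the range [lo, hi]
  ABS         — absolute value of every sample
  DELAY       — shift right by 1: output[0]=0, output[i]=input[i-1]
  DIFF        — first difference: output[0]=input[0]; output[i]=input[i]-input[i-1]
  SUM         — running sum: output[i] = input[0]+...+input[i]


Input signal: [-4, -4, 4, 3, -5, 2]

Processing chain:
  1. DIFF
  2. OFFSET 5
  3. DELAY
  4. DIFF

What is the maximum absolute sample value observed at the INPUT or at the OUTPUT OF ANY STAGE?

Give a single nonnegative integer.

Input: [-4, -4, 4, 3, -5, 2] (max |s|=5)
Stage 1 (DIFF): s[0]=-4, -4--4=0, 4--4=8, 3-4=-1, -5-3=-8, 2--5=7 -> [-4, 0, 8, -1, -8, 7] (max |s|=8)
Stage 2 (OFFSET 5): -4+5=1, 0+5=5, 8+5=13, -1+5=4, -8+5=-3, 7+5=12 -> [1, 5, 13, 4, -3, 12] (max |s|=13)
Stage 3 (DELAY): [0, 1, 5, 13, 4, -3] = [0, 1, 5, 13, 4, -3] -> [0, 1, 5, 13, 4, -3] (max |s|=13)
Stage 4 (DIFF): s[0]=0, 1-0=1, 5-1=4, 13-5=8, 4-13=-9, -3-4=-7 -> [0, 1, 4, 8, -9, -7] (max |s|=9)
Overall max amplitude: 13

Answer: 13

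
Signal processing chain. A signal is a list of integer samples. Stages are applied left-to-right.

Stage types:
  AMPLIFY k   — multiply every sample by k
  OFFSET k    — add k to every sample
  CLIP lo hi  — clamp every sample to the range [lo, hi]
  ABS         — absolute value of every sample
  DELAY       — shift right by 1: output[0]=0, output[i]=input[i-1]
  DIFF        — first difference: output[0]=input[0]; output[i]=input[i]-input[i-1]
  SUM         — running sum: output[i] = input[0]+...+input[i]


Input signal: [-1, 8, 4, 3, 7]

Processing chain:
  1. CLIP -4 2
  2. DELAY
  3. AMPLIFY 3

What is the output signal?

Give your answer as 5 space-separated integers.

Input: [-1, 8, 4, 3, 7]
Stage 1 (CLIP -4 2): clip(-1,-4,2)=-1, clip(8,-4,2)=2, clip(4,-4,2)=2, clip(3,-4,2)=2, clip(7,-4,2)=2 -> [-1, 2, 2, 2, 2]
Stage 2 (DELAY): [0, -1, 2, 2, 2] = [0, -1, 2, 2, 2] -> [0, -1, 2, 2, 2]
Stage 3 (AMPLIFY 3): 0*3=0, -1*3=-3, 2*3=6, 2*3=6, 2*3=6 -> [0, -3, 6, 6, 6]

Answer: 0 -3 6 6 6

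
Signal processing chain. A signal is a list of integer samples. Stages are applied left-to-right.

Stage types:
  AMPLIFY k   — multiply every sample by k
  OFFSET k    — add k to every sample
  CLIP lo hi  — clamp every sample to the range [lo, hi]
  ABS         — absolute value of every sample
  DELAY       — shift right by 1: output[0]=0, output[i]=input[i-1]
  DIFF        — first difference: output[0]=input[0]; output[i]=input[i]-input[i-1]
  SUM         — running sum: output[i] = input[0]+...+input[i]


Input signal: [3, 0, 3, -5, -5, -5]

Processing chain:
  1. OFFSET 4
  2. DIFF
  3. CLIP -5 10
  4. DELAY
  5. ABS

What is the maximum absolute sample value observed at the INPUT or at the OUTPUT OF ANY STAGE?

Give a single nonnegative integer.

Input: [3, 0, 3, -5, -5, -5] (max |s|=5)
Stage 1 (OFFSET 4): 3+4=7, 0+4=4, 3+4=7, -5+4=-1, -5+4=-1, -5+4=-1 -> [7, 4, 7, -1, -1, -1] (max |s|=7)
Stage 2 (DIFF): s[0]=7, 4-7=-3, 7-4=3, -1-7=-8, -1--1=0, -1--1=0 -> [7, -3, 3, -8, 0, 0] (max |s|=8)
Stage 3 (CLIP -5 10): clip(7,-5,10)=7, clip(-3,-5,10)=-3, clip(3,-5,10)=3, clip(-8,-5,10)=-5, clip(0,-5,10)=0, clip(0,-5,10)=0 -> [7, -3, 3, -5, 0, 0] (max |s|=7)
Stage 4 (DELAY): [0, 7, -3, 3, -5, 0] = [0, 7, -3, 3, -5, 0] -> [0, 7, -3, 3, -5, 0] (max |s|=7)
Stage 5 (ABS): |0|=0, |7|=7, |-3|=3, |3|=3, |-5|=5, |0|=0 -> [0, 7, 3, 3, 5, 0] (max |s|=7)
Overall max amplitude: 8

Answer: 8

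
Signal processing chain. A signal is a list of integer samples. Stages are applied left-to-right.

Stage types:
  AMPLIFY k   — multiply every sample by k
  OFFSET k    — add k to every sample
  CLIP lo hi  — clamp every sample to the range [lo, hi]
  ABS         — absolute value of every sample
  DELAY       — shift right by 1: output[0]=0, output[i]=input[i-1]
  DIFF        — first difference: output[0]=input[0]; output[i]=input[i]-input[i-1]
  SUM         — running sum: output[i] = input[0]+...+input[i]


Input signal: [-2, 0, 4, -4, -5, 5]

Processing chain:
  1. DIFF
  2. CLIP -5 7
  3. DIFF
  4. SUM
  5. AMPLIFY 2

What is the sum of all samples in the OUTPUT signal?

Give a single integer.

Answer: 10

Derivation:
Input: [-2, 0, 4, -4, -5, 5]
Stage 1 (DIFF): s[0]=-2, 0--2=2, 4-0=4, -4-4=-8, -5--4=-1, 5--5=10 -> [-2, 2, 4, -8, -1, 10]
Stage 2 (CLIP -5 7): clip(-2,-5,7)=-2, clip(2,-5,7)=2, clip(4,-5,7)=4, clip(-8,-5,7)=-5, clip(-1,-5,7)=-1, clip(10,-5,7)=7 -> [-2, 2, 4, -5, -1, 7]
Stage 3 (DIFF): s[0]=-2, 2--2=4, 4-2=2, -5-4=-9, -1--5=4, 7--1=8 -> [-2, 4, 2, -9, 4, 8]
Stage 4 (SUM): sum[0..0]=-2, sum[0..1]=2, sum[0..2]=4, sum[0..3]=-5, sum[0..4]=-1, sum[0..5]=7 -> [-2, 2, 4, -5, -1, 7]
Stage 5 (AMPLIFY 2): -2*2=-4, 2*2=4, 4*2=8, -5*2=-10, -1*2=-2, 7*2=14 -> [-4, 4, 8, -10, -2, 14]
Output sum: 10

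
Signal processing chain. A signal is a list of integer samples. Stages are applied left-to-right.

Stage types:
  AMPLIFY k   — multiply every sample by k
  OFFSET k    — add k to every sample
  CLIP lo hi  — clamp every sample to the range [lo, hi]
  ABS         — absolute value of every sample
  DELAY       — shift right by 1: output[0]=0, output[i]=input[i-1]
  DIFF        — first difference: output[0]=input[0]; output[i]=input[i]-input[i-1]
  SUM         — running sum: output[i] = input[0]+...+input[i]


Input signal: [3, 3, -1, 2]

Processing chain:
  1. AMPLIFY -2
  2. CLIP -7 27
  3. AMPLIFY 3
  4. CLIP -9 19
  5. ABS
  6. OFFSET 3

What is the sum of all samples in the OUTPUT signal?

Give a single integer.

Answer: 45

Derivation:
Input: [3, 3, -1, 2]
Stage 1 (AMPLIFY -2): 3*-2=-6, 3*-2=-6, -1*-2=2, 2*-2=-4 -> [-6, -6, 2, -4]
Stage 2 (CLIP -7 27): clip(-6,-7,27)=-6, clip(-6,-7,27)=-6, clip(2,-7,27)=2, clip(-4,-7,27)=-4 -> [-6, -6, 2, -4]
Stage 3 (AMPLIFY 3): -6*3=-18, -6*3=-18, 2*3=6, -4*3=-12 -> [-18, -18, 6, -12]
Stage 4 (CLIP -9 19): clip(-18,-9,19)=-9, clip(-18,-9,19)=-9, clip(6,-9,19)=6, clip(-12,-9,19)=-9 -> [-9, -9, 6, -9]
Stage 5 (ABS): |-9|=9, |-9|=9, |6|=6, |-9|=9 -> [9, 9, 6, 9]
Stage 6 (OFFSET 3): 9+3=12, 9+3=12, 6+3=9, 9+3=12 -> [12, 12, 9, 12]
Output sum: 45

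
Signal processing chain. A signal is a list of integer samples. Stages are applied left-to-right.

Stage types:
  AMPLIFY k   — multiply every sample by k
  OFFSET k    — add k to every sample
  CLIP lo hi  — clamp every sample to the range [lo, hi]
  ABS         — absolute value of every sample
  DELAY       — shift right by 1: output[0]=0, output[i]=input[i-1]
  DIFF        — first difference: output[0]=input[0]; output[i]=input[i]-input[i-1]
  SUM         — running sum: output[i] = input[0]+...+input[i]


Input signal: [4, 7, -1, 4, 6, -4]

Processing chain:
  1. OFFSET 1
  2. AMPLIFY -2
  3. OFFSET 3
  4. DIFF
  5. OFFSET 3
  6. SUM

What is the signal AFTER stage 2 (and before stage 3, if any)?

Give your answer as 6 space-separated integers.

Answer: -10 -16 0 -10 -14 6

Derivation:
Input: [4, 7, -1, 4, 6, -4]
Stage 1 (OFFSET 1): 4+1=5, 7+1=8, -1+1=0, 4+1=5, 6+1=7, -4+1=-3 -> [5, 8, 0, 5, 7, -3]
Stage 2 (AMPLIFY -2): 5*-2=-10, 8*-2=-16, 0*-2=0, 5*-2=-10, 7*-2=-14, -3*-2=6 -> [-10, -16, 0, -10, -14, 6]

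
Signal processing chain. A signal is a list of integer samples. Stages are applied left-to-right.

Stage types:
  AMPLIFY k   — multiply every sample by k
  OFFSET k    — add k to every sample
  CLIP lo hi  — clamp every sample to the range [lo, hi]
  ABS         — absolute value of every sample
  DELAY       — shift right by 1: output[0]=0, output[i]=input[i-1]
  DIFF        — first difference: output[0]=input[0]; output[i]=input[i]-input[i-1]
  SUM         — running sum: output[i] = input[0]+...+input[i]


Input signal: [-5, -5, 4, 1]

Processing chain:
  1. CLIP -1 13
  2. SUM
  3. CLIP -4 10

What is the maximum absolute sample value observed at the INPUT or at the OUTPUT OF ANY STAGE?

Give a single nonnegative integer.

Input: [-5, -5, 4, 1] (max |s|=5)
Stage 1 (CLIP -1 13): clip(-5,-1,13)=-1, clip(-5,-1,13)=-1, clip(4,-1,13)=4, clip(1,-1,13)=1 -> [-1, -1, 4, 1] (max |s|=4)
Stage 2 (SUM): sum[0..0]=-1, sum[0..1]=-2, sum[0..2]=2, sum[0..3]=3 -> [-1, -2, 2, 3] (max |s|=3)
Stage 3 (CLIP -4 10): clip(-1,-4,10)=-1, clip(-2,-4,10)=-2, clip(2,-4,10)=2, clip(3,-4,10)=3 -> [-1, -2, 2, 3] (max |s|=3)
Overall max amplitude: 5

Answer: 5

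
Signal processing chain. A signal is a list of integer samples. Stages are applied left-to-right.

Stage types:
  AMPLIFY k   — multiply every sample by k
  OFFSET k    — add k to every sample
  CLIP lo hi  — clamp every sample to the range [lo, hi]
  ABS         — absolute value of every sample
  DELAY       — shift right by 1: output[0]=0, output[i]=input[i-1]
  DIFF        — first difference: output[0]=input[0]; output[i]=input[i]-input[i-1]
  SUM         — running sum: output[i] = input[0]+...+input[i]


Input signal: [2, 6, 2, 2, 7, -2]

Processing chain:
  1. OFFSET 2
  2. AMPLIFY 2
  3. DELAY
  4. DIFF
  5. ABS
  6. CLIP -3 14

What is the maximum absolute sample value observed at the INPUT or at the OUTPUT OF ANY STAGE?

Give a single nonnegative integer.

Answer: 18

Derivation:
Input: [2, 6, 2, 2, 7, -2] (max |s|=7)
Stage 1 (OFFSET 2): 2+2=4, 6+2=8, 2+2=4, 2+2=4, 7+2=9, -2+2=0 -> [4, 8, 4, 4, 9, 0] (max |s|=9)
Stage 2 (AMPLIFY 2): 4*2=8, 8*2=16, 4*2=8, 4*2=8, 9*2=18, 0*2=0 -> [8, 16, 8, 8, 18, 0] (max |s|=18)
Stage 3 (DELAY): [0, 8, 16, 8, 8, 18] = [0, 8, 16, 8, 8, 18] -> [0, 8, 16, 8, 8, 18] (max |s|=18)
Stage 4 (DIFF): s[0]=0, 8-0=8, 16-8=8, 8-16=-8, 8-8=0, 18-8=10 -> [0, 8, 8, -8, 0, 10] (max |s|=10)
Stage 5 (ABS): |0|=0, |8|=8, |8|=8, |-8|=8, |0|=0, |10|=10 -> [0, 8, 8, 8, 0, 10] (max |s|=10)
Stage 6 (CLIP -3 14): clip(0,-3,14)=0, clip(8,-3,14)=8, clip(8,-3,14)=8, clip(8,-3,14)=8, clip(0,-3,14)=0, clip(10,-3,14)=10 -> [0, 8, 8, 8, 0, 10] (max |s|=10)
Overall max amplitude: 18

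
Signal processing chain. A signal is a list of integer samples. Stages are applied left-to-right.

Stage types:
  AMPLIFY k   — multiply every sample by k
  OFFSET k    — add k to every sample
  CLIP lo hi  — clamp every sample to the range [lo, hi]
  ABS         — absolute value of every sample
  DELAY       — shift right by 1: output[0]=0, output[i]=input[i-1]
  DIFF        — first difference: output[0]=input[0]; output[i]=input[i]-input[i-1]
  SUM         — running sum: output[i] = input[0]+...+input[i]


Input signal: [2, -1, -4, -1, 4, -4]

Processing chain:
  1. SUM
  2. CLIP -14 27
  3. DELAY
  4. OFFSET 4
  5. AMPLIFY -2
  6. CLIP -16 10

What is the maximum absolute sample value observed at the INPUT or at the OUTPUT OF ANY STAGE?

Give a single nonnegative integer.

Answer: 12

Derivation:
Input: [2, -1, -4, -1, 4, -4] (max |s|=4)
Stage 1 (SUM): sum[0..0]=2, sum[0..1]=1, sum[0..2]=-3, sum[0..3]=-4, sum[0..4]=0, sum[0..5]=-4 -> [2, 1, -3, -4, 0, -4] (max |s|=4)
Stage 2 (CLIP -14 27): clip(2,-14,27)=2, clip(1,-14,27)=1, clip(-3,-14,27)=-3, clip(-4,-14,27)=-4, clip(0,-14,27)=0, clip(-4,-14,27)=-4 -> [2, 1, -3, -4, 0, -4] (max |s|=4)
Stage 3 (DELAY): [0, 2, 1, -3, -4, 0] = [0, 2, 1, -3, -4, 0] -> [0, 2, 1, -3, -4, 0] (max |s|=4)
Stage 4 (OFFSET 4): 0+4=4, 2+4=6, 1+4=5, -3+4=1, -4+4=0, 0+4=4 -> [4, 6, 5, 1, 0, 4] (max |s|=6)
Stage 5 (AMPLIFY -2): 4*-2=-8, 6*-2=-12, 5*-2=-10, 1*-2=-2, 0*-2=0, 4*-2=-8 -> [-8, -12, -10, -2, 0, -8] (max |s|=12)
Stage 6 (CLIP -16 10): clip(-8,-16,10)=-8, clip(-12,-16,10)=-12, clip(-10,-16,10)=-10, clip(-2,-16,10)=-2, clip(0,-16,10)=0, clip(-8,-16,10)=-8 -> [-8, -12, -10, -2, 0, -8] (max |s|=12)
Overall max amplitude: 12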